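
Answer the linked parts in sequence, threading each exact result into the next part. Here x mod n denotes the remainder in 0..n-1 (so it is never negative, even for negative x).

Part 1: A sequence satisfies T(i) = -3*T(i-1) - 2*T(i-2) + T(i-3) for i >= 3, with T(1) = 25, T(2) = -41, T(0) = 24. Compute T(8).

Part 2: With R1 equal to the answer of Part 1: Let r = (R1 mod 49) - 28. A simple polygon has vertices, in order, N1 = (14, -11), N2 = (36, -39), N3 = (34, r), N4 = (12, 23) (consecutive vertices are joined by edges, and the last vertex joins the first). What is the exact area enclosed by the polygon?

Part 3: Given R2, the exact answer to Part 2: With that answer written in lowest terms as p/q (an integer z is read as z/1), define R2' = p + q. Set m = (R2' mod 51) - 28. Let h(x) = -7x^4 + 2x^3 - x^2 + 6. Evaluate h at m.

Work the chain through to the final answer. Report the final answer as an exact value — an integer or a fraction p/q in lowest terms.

Part 1: T(3) = -3*(-41) - 2*(25) + 1*(24) = 97; iterating: T(3)=97, T(4)=-184, T(5)=317, T(6)=-486, T(7)=640, T(8)=-631; answer -631
Part 2: R1 = -631; r = -22; cross terms: (14*-39 - 36*-11)=-150, (36*-22 - 34*-39)=534, (34*23 - 12*-22)=1046, (12*-11 - 14*23)=-454; twice the area = |976| = 976; area = 488; answer 488
Part 3: R2 = 488; threaded value p + q = 489; m = 2; -7*(2)^4 + 2*(2)^3 - 1*(2)^2 + 6 = (-112) + (16) + (-4) + (6) = -94; answer -94

-94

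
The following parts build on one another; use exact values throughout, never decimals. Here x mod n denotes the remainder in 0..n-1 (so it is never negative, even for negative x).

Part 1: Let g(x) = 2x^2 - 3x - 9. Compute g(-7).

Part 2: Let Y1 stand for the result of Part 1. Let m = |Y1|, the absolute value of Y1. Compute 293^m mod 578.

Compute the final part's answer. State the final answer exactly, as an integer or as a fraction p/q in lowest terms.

67

Part 1: 2*(-7)^2 - 3*(-7)^1 - 9 = (98) + (21) + (-9) = 110; answer 110
Part 2: Y1 = 110; m = 110; squarings mod 578: 293^1=293, 293^2=305, 293^4=545, 293^8=511, 293^16=443, 293^32=307, 293^64=35; 293^110 = 293^2 * 293^4 * 293^8 * 293^32 * 293^64 = 67 (mod 578); answer 67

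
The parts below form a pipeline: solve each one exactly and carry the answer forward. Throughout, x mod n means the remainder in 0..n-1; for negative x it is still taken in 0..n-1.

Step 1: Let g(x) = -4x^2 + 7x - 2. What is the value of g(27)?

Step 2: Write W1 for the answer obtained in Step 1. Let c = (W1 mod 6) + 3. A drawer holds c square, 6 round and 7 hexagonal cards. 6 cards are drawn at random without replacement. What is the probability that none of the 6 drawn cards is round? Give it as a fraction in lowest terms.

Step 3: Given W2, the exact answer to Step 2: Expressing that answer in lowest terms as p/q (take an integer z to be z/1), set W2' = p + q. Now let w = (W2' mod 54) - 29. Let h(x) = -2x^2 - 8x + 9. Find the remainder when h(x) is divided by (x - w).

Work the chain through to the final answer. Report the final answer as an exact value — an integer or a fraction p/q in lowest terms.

Step 1: -4*(27)^2 + 7*(27)^1 - 2 = (-2916) + (189) + (-2) = -2729; answer -2729
Step 2: W1 = -2729; c = 4; total draws C(17,6) = 12376; favorable C(11,6) = 462; P = 33/884; answer 33/884
Step 3: W2 = 33/884; threaded value p + q = 917; w = 24; remainder = value at the root: -2*(24)^2 - 8*(24)^1 + 9 = (-1152) + (-192) + (9) = -1335; answer -1335

-1335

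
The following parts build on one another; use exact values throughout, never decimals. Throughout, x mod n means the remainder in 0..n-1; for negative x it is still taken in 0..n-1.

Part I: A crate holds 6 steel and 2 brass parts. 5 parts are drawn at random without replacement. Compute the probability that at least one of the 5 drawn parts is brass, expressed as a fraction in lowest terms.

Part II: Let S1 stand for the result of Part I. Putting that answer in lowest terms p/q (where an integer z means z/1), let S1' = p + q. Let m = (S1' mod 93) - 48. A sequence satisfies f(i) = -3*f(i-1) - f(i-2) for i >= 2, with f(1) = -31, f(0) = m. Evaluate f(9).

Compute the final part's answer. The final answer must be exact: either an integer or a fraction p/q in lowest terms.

Part I: total draws C(8,5) = 56; complement C(6,5) = 6; favorable 56 - 6 = 50; P = 25/28; answer 25/28
Part II: S1 = 25/28; threaded value p + q = 53; m = 5; f(2) = -3*(-31) - 1*(5) = 88; iterating: f(2)=88, f(3)=-233, f(4)=611, f(5)=-1600, f(6)=4189, f(7)=-10967, f(8)=28712, f(9)=-75169; answer -75169

-75169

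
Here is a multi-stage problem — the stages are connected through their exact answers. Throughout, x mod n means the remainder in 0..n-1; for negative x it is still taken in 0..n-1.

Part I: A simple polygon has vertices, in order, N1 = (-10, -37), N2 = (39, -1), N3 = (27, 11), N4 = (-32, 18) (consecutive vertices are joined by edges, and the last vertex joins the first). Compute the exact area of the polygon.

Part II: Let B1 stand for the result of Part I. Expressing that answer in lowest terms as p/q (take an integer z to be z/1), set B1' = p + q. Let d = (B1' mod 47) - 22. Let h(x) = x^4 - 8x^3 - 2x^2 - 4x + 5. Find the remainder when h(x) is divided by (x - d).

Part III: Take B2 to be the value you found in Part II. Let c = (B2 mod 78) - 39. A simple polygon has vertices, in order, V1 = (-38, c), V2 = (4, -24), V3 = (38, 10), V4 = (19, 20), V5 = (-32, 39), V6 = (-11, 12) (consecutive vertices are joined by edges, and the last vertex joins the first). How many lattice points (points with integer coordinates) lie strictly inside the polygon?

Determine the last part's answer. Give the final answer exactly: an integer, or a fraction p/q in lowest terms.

2288

Part I: cross terms: (-10*-1 - 39*-37)=1453, (39*11 - 27*-1)=456, (27*18 - -32*11)=838, (-32*-37 - -10*18)=1364; twice the area = |4111| = 4111; area = 4111/2; answer 4111/2
Part II: B1 = 4111/2; threaded value p + q = 4113; d = 2; remainder = value at the root: 1*(2)^4 - 8*(2)^3 - 2*(2)^2 - 4*(2)^1 + 5 = (16) + (-64) + (-8) + (-8) + (5) = -59; answer -59
Part III: B2 = -59; c = -20; cross terms: (-38*-24 - 4*-20)=992, (4*10 - 38*-24)=952, (38*20 - 19*10)=570, (19*39 - -32*20)=1381, (-32*12 - -11*39)=45, (-11*-20 - -38*12)=676; twice the area = |4616| = 4616; area = 2308; boundary points = 2 + 34 + 1 + 1 + 3 + 1 = 42; strictly interior points = area - boundary/2 + 1 = 2288; answer 2288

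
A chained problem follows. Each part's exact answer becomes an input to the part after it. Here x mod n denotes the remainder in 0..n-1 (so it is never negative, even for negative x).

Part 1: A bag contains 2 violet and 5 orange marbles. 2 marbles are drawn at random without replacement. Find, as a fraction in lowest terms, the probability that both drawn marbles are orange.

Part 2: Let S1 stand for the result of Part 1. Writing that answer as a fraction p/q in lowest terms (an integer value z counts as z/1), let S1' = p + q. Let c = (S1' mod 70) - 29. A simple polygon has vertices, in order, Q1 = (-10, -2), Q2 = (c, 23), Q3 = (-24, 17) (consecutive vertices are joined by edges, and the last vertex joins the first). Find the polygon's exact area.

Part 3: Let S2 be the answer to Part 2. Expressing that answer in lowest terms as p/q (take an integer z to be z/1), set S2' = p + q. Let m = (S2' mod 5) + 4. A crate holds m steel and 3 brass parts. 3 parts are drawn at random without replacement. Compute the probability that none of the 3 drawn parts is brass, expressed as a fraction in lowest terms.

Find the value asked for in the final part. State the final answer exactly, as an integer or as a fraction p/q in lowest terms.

4/35

Part 1: total draws C(7,2) = 21; favorable C(5,2) = 10; P = 10/21; answer 10/21
Part 2: S1 = 10/21; threaded value p + q = 31; c = 2; cross terms: (-10*23 - 2*-2)=-226, (2*17 - -24*23)=586, (-24*-2 - -10*17)=218; twice the area = |578| = 578; area = 289; answer 289
Part 3: S2 = 289; threaded value p + q = 290; m = 4; total draws C(7,3) = 35; favorable C(4,3) = 4; P = 4/35; answer 4/35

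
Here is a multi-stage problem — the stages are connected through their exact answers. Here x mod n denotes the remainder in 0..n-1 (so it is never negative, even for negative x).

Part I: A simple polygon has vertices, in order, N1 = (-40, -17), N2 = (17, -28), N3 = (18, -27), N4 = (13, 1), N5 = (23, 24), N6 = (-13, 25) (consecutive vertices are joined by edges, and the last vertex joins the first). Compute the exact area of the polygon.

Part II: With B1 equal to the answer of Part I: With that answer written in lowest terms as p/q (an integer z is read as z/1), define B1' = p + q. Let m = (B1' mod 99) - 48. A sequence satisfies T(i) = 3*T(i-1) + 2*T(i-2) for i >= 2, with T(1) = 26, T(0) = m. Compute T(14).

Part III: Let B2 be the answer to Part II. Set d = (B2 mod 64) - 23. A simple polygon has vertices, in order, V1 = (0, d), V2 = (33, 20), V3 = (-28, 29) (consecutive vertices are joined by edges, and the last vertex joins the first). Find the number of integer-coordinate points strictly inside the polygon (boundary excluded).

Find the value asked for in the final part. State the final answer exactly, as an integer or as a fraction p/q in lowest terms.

294

Part I: cross terms: (-40*-28 - 17*-17)=1409, (17*-27 - 18*-28)=45, (18*1 - 13*-27)=369, (13*24 - 23*1)=289, (23*25 - -13*24)=887, (-13*-17 - -40*25)=1221; twice the area = |4220| = 4220; area = 2110; answer 2110
Part II: B1 = 2110; threaded value p + q = 2111; m = -16; T(2) = 3*(26) + 2*(-16) = 46; iterating: T(2)=46, T(3)=190, T(4)=662, T(5)=2366, T(6)=8422, T(7)=29998, T(8)=106838, T(9)=380510, T(10)=1355206, T(11)=4826638, T(12)=17190326, T(13)=61224254, T(14)=218053414; answer 218053414
Part III: B2 = 218053414; d = 15; cross terms: (0*20 - 33*15)=-495, (33*29 - -28*20)=1517, (-28*15 - 0*29)=-420; twice the area = |602| = 602; area = 301; boundary points = 1 + 1 + 14 = 16; strictly interior points = area - boundary/2 + 1 = 294; answer 294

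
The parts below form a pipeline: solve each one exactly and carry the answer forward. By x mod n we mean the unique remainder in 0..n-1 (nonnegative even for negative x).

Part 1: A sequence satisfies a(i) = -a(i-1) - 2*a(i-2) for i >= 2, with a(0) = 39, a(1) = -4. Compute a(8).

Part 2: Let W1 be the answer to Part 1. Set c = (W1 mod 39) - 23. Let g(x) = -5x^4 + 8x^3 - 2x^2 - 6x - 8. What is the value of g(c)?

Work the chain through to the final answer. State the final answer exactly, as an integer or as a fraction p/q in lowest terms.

Part 1: a(2) = -1*(-4) - 2*(39) = -74; iterating: a(2)=-74, a(3)=82, a(4)=66, a(5)=-230, a(6)=98, a(7)=362, a(8)=-558; answer -558
Part 2: W1 = -558; c = 4; -5*(4)^4 + 8*(4)^3 - 2*(4)^2 - 6*(4)^1 - 8 = (-1280) + (512) + (-32) + (-24) + (-8) = -832; answer -832

-832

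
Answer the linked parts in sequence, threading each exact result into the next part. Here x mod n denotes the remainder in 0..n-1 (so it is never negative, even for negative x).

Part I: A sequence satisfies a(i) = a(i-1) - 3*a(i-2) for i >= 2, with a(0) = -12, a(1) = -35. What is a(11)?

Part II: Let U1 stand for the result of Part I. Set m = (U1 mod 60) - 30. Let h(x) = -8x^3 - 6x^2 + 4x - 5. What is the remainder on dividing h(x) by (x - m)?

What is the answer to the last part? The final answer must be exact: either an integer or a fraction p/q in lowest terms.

189945

Part I: a(2) = 1*(-35) - 3*(-12) = 1; iterating: a(2)=1, a(3)=106, a(4)=103, a(5)=-215, a(6)=-524, a(7)=121, a(8)=1693, a(9)=1330, a(10)=-3749, a(11)=-7739; answer -7739
Part II: U1 = -7739; m = -29; remainder = value at the root: -8*(-29)^3 - 6*(-29)^2 + 4*(-29)^1 - 5 = (195112) + (-5046) + (-116) + (-5) = 189945; answer 189945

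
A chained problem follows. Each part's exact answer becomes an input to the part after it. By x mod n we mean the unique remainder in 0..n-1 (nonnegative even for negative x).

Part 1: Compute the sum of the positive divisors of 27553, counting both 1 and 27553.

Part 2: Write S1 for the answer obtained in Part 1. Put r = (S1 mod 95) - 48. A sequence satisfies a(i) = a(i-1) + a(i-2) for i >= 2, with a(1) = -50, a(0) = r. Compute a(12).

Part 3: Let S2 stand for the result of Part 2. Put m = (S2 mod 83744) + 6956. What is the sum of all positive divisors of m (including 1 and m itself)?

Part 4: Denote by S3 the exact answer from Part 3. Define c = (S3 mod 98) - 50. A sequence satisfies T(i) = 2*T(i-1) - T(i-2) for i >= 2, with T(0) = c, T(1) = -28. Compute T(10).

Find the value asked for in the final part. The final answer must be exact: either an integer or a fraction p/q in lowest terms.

Part 1: 27553 = 59 * 467; sigma = (1 + 59) * (1 + 467) = 60 * 468 = 28080; answer 28080
Part 2: S1 = 28080; r = 7; a(2) = 1*(-50) + 1*(7) = -43; iterating: a(2)=-43, a(3)=-93, a(4)=-136, a(5)=-229, a(6)=-365, a(7)=-594, a(8)=-959, a(9)=-1553, a(10)=-2512, a(11)=-4065, a(12)=-6577; answer -6577
Part 3: S2 = -6577; m = 84123; 84123 = 3^2 * 13 * 719; sigma = (1 + 3 + 9) * (1 + 13) * (1 + 719) = 13 * 14 * 720 = 131040; answer 131040
Part 4: S3 = 131040; c = -36; T(2) = 2*(-28) - 1*(-36) = -20; iterating: T(2)=-20, T(3)=-12, T(4)=-4, T(5)=4, T(6)=12, T(7)=20, T(8)=28, T(9)=36, T(10)=44; answer 44

44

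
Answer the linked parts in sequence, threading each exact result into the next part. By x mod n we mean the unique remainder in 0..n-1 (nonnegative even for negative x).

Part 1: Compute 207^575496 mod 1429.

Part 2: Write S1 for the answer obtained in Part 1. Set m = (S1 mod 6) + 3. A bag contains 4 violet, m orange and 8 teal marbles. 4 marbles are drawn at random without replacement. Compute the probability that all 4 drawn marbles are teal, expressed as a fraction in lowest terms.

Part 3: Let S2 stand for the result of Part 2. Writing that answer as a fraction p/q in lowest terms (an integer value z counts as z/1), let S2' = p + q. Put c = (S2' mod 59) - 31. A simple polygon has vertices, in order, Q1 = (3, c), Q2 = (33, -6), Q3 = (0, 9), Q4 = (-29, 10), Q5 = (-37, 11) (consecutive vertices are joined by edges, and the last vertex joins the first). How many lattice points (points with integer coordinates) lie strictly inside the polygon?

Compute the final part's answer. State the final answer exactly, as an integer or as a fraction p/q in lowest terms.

728

Part 1: squarings mod 1429: 207^1=207, 207^2=1408, 207^4=441, 207^8=137, 207^16=192, 207^32=1139, 207^64=1218, 207^128=222, 207^256=698, 207^512=1344, 207^1024=80, 207^2048=684, 207^4096=573, 207^8192=1088, 207^16384=532, 207^32768=82, 207^65536=1008, 207^131072=45, 207^262144=596, 207^524288=824; 207^575496 = 207^8 * 207^2048 * 207^16384 * 207^32768 * 207^524288 = 399 (mod 1429); answer 399
Part 2: S1 = 399; m = 6; total draws C(18,4) = 3060; favorable C(8,4) = 70; P = 7/306; answer 7/306
Part 3: S2 = 7/306; threaded value p + q = 313; c = -13; cross terms: (3*-6 - 33*-13)=411, (33*9 - 0*-6)=297, (0*10 - -29*9)=261, (-29*11 - -37*10)=51, (-37*-13 - 3*11)=448; twice the area = |1468| = 1468; area = 734; boundary points = 1 + 3 + 1 + 1 + 8 = 14; strictly interior points = area - boundary/2 + 1 = 728; answer 728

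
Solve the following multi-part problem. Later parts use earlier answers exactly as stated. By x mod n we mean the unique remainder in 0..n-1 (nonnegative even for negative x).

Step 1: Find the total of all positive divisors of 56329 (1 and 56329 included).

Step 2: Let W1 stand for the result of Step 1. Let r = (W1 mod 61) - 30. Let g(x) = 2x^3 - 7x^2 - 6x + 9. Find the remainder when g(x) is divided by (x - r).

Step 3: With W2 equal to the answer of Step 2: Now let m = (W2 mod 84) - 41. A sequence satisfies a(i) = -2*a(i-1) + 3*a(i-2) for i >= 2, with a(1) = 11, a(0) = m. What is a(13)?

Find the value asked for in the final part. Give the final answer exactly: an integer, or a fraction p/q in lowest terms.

Step 1: 56329 = 7 * 13 * 619; sigma = (1 + 7) * (1 + 13) * (1 + 619) = 8 * 14 * 620 = 69440; answer 69440
Step 2: W1 = 69440; r = -8; remainder = value at the root: 2*(-8)^3 - 7*(-8)^2 - 6*(-8)^1 + 9 = (-1024) + (-448) + (48) + (9) = -1415; answer -1415
Step 3: W2 = -1415; m = -28; a(2) = -2*(11) + 3*(-28) = -106; iterating: a(2)=-106, a(3)=245, a(4)=-808, a(5)=2351, a(6)=-7126, a(7)=21305, a(8)=-63988, a(9)=191891, a(10)=-575746, a(11)=1727165, a(12)=-5181568, a(13)=15544631; answer 15544631

15544631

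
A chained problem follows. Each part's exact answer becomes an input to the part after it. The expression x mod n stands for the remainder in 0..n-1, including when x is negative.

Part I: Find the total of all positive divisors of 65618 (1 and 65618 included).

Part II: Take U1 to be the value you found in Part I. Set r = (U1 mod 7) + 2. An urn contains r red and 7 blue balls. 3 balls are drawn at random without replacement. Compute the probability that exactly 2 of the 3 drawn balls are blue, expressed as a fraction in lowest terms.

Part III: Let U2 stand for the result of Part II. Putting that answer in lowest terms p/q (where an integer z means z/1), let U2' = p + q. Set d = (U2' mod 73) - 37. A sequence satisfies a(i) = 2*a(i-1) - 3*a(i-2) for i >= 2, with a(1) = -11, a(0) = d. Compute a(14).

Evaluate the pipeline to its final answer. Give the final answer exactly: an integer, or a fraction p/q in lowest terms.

Part I: 65618 = 2 * 7 * 43 * 109; sigma = (1 + 2) * (1 + 7) * (1 + 43) * (1 + 109) = 3 * 8 * 44 * 110 = 116160; answer 116160
Part II: U1 = 116160; r = 4; total draws C(11,3) = 165; favorable C(7,2)*C(4,1) = 84; P = 28/55; answer 28/55
Part III: U2 = 28/55; threaded value p + q = 83; d = -27; a(2) = 2*(-11) - 3*(-27) = 59; iterating: a(2)=59, a(3)=151, a(4)=125, a(5)=-203, a(6)=-781, a(7)=-953, a(8)=437, a(9)=3733, a(10)=6155, a(11)=1111, a(12)=-16243, a(13)=-35819, a(14)=-22909; answer -22909

-22909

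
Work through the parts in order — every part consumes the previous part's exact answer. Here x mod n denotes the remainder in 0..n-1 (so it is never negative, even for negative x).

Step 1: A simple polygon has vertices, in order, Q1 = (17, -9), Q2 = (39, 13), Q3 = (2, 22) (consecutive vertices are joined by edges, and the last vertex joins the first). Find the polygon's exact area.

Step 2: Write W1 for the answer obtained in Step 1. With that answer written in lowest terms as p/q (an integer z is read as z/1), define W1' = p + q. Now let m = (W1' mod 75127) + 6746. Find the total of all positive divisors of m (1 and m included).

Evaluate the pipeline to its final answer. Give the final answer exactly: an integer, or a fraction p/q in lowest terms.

7254

Step 1: cross terms: (17*13 - 39*-9)=572, (39*22 - 2*13)=832, (2*-9 - 17*22)=-392; twice the area = |1012| = 1012; area = 506; answer 506
Step 2: W1 = 506; threaded value p + q = 507; m = 7253; 7253 is prime, so its only divisors are 1 and 7253; sigma = 1 + 7253 = 7254; answer 7254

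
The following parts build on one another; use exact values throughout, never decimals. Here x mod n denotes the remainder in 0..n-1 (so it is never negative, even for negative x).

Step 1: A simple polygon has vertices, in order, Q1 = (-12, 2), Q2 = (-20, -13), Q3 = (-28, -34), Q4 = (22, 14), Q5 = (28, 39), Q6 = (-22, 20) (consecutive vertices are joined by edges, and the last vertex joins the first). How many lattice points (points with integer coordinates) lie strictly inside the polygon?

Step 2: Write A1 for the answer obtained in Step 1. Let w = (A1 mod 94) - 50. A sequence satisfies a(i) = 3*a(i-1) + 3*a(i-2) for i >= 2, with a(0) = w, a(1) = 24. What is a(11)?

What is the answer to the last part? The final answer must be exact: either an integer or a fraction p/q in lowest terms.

Step 1: cross terms: (-12*-13 - -20*2)=196, (-20*-34 - -28*-13)=316, (-28*14 - 22*-34)=356, (22*39 - 28*14)=466, (28*20 - -22*39)=1418, (-22*2 - -12*20)=196; twice the area = |2948| = 2948; area = 1474; boundary points = 1 + 1 + 2 + 1 + 1 + 2 = 8; strictly interior points = area - boundary/2 + 1 = 1471; answer 1471
Step 2: A1 = 1471; w = 11; a(2) = 3*(24) + 3*(11) = 105; iterating: a(2)=105, a(3)=387, a(4)=1476, a(5)=5589, a(6)=21195, a(7)=80352, a(8)=304641, a(9)=1154979, a(10)=4378860, a(11)=16601517; answer 16601517

16601517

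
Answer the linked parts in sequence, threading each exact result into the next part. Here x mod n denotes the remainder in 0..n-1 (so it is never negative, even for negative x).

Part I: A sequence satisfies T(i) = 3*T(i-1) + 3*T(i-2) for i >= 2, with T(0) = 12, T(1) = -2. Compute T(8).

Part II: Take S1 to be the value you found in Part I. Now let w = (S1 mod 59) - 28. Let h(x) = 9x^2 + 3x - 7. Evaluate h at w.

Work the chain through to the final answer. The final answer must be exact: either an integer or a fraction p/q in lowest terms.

65

Part I: T(2) = 3*(-2) + 3*(12) = 30; iterating: T(2)=30, T(3)=84, T(4)=342, T(5)=1278, T(6)=4860, T(7)=18414, T(8)=69822; answer 69822
Part II: S1 = 69822; w = -3; 9*(-3)^2 + 3*(-3)^1 - 7 = (81) + (-9) + (-7) = 65; answer 65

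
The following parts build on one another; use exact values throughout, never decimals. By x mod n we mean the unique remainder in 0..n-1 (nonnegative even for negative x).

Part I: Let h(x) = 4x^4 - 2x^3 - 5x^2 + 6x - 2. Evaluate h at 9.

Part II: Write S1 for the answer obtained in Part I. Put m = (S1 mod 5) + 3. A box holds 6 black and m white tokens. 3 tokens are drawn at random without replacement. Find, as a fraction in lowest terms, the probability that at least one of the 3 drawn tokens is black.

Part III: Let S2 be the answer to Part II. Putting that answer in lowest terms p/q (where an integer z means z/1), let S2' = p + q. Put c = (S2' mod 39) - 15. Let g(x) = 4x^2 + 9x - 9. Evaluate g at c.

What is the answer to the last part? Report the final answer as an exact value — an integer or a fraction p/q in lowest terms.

Part I: 4*(9)^4 - 2*(9)^3 - 5*(9)^2 + 6*(9)^1 - 2 = (26244) + (-1458) + (-405) + (54) + (-2) = 24433; answer 24433
Part II: S1 = 24433; m = 6; total draws C(12,3) = 220; complement C(6,3) = 20; favorable 220 - 20 = 200; P = 10/11; answer 10/11
Part III: S2 = 10/11; threaded value p + q = 21; c = 6; 4*(6)^2 + 9*(6)^1 - 9 = (144) + (54) + (-9) = 189; answer 189

189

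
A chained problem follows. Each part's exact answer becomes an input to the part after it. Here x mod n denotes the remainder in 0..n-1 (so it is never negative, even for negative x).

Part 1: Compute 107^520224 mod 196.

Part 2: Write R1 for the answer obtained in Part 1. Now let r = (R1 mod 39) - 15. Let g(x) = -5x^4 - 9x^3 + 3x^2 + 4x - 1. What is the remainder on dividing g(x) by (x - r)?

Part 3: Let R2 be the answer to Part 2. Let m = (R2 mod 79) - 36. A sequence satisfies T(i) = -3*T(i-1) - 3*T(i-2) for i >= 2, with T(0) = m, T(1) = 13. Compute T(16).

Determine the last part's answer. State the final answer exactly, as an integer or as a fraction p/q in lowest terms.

Part 1: squarings mod 196: 107^1=107, 107^2=81, 107^4=93, 107^8=25, 107^16=37, 107^32=193, 107^64=9, 107^128=81, 107^256=93, 107^512=25, 107^1024=37, 107^2048=193, 107^4096=9, 107^8192=81, 107^16384=93, 107^32768=25, 107^65536=37, 107^131072=193, 107^262144=9; 107^520224 = 107^32 * 107^4096 * 107^8192 * 107^16384 * 107^32768 * 107^65536 * 107^131072 * 107^262144 = 169 (mod 196); answer 169
Part 2: R1 = 169; r = -2; remainder = value at the root: -5*(-2)^4 - 9*(-2)^3 + 3*(-2)^2 + 4*(-2)^1 - 1 = (-80) + (72) + (12) + (-8) + (-1) = -5; answer -5
Part 3: R2 = -5; m = 38; T(2) = -3*(13) - 3*(38) = -153; iterating: T(2)=-153, T(3)=420, T(4)=-801, T(5)=1143, T(6)=-1026, T(7)=-351, T(8)=4131, T(9)=-11340, T(10)=21627, T(11)=-30861, T(12)=27702, T(13)=9477, T(14)=-111537, T(15)=306180, T(16)=-583929; answer -583929

-583929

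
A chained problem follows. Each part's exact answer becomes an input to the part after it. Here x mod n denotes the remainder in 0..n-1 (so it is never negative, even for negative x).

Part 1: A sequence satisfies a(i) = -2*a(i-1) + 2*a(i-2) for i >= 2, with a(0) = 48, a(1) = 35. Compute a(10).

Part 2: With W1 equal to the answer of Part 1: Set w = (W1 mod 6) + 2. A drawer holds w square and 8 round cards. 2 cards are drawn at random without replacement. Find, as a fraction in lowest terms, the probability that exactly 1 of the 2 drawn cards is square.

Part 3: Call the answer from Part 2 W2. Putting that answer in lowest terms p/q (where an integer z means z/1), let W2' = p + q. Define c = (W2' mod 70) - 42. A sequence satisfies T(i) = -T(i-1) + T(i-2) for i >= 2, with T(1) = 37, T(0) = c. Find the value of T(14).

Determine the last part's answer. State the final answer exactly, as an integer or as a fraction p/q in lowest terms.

Part 1: a(2) = -2*(35) + 2*(48) = 26; iterating: a(2)=26, a(3)=18, a(4)=16, a(5)=4, a(6)=24, a(7)=-40, a(8)=128, a(9)=-336, a(10)=928; answer 928
Part 2: W1 = 928; w = 6; total draws C(14,2) = 91; favorable C(6,1)*C(8,1) = 48; P = 48/91; answer 48/91
Part 3: W2 = 48/91; threaded value p + q = 139; c = 27; T(2) = -1*(37) + 1*(27) = -10; iterating: T(2)=-10, T(3)=47, T(4)=-57, T(5)=104, T(6)=-161, T(7)=265, T(8)=-426, T(9)=691, T(10)=-1117, T(11)=1808, T(12)=-2925, T(13)=4733, T(14)=-7658; answer -7658

-7658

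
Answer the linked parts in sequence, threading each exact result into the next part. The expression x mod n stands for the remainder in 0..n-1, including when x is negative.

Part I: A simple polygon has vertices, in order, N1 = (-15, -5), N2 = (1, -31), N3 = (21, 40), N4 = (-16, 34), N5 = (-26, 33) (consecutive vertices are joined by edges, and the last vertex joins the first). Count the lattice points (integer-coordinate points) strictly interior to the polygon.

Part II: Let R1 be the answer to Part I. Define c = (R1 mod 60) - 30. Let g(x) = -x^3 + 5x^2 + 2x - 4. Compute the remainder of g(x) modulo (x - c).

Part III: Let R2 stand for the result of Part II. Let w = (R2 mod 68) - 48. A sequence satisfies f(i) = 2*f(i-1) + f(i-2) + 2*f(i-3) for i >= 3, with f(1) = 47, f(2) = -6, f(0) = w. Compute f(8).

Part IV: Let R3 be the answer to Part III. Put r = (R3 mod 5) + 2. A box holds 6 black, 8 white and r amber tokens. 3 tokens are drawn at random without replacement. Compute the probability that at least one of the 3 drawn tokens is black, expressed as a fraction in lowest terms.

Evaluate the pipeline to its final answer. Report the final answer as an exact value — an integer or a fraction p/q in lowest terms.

11/14

Part I: cross terms: (-15*-31 - 1*-5)=470, (1*40 - 21*-31)=691, (21*34 - -16*40)=1354, (-16*33 - -26*34)=356, (-26*-5 - -15*33)=625; twice the area = |3496| = 3496; area = 1748; boundary points = 2 + 1 + 1 + 1 + 1 = 6; strictly interior points = area - boundary/2 + 1 = 1746; answer 1746
Part II: R1 = 1746; c = -24; remainder = value at the root: -1*(-24)^3 + 5*(-24)^2 + 2*(-24)^1 - 4 = (13824) + (2880) + (-48) + (-4) = 16652; answer 16652
Part III: R2 = 16652; w = 12; f(3) = 2*(-6) + 1*(47) + 2*(12) = 59; iterating: f(3)=59, f(4)=206, f(5)=459, f(6)=1242, f(7)=3355, f(8)=8870; answer 8870
Part IV: R3 = 8870; r = 2; total draws C(16,3) = 560; complement C(10,3) = 120; favorable 560 - 120 = 440; P = 11/14; answer 11/14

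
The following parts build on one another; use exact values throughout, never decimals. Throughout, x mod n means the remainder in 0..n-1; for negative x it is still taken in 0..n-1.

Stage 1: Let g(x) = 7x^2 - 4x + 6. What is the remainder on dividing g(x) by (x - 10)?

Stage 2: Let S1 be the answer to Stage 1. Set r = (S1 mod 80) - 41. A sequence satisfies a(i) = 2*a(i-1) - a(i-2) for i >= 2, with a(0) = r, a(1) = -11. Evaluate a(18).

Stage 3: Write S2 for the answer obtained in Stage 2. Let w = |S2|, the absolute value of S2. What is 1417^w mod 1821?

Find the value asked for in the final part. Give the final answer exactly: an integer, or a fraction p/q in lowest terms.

538

Stage 1: remainder = value at the root: 7*(10)^2 - 4*(10)^1 + 6 = (700) + (-40) + (6) = 666; answer 666
Stage 2: S1 = 666; r = -15; a(2) = 2*(-11) - 1*(-15) = -7; iterating: a(2)=-7, a(3)=-3, a(4)=1, a(5)=5, a(6)=9, a(7)=13, a(8)=17, a(9)=21, a(10)=25, a(11)=29, a(12)=33, a(13)=37, a(14)=41, a(15)=45, a(16)=49, a(17)=53, a(18)=57; answer 57
Stage 3: S2 = 57; w = 57; squarings mod 1821: 1417^1=1417, 1417^2=1147, 1417^4=847, 1417^8=1756, 1417^16=583, 1417^32=1183; 1417^57 = 1417^1 * 1417^8 * 1417^16 * 1417^32 = 538 (mod 1821); answer 538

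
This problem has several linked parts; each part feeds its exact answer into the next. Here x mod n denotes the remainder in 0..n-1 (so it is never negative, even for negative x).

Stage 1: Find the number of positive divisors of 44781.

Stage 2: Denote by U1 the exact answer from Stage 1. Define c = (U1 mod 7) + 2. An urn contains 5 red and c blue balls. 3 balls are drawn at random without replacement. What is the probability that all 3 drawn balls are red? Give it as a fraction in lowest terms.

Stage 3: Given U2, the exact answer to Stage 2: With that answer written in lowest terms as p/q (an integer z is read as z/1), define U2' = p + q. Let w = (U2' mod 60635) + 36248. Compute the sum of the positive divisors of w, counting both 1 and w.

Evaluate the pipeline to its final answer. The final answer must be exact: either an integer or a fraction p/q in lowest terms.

Stage 1: 44781 = 3 * 11 * 23 * 59; number of divisors = (1+1) * (1+1) * (1+1) * (1+1) = 16; answer 16
Stage 2: U1 = 16; c = 4; total draws C(9,3) = 84; favorable C(5,3) = 10; P = 5/42; answer 5/42
Stage 3: U2 = 5/42; threaded value p + q = 47; w = 36295; 36295 = 5 * 7 * 17 * 61; sigma = (1 + 5) * (1 + 7) * (1 + 17) * (1 + 61) = 6 * 8 * 18 * 62 = 53568; answer 53568

53568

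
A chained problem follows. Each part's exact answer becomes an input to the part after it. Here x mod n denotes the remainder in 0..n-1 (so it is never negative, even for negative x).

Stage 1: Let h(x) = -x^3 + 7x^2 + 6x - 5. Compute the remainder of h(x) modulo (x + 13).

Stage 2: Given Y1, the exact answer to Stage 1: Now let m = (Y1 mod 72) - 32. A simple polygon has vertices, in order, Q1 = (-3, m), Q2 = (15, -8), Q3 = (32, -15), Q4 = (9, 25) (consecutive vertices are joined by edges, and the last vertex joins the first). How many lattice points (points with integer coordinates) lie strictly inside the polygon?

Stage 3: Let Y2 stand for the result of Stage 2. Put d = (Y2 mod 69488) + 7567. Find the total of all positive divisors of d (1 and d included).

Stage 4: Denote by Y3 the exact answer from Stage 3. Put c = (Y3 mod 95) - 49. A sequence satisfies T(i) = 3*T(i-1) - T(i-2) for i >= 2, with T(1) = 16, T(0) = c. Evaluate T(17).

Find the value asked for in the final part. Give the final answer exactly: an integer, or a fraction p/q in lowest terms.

115207591

Stage 1: remainder = value at the root: -1*(-13)^3 + 7*(-13)^2 + 6*(-13)^1 - 5 = (2197) + (1183) + (-78) + (-5) = 3297; answer 3297
Stage 2: Y1 = 3297; m = 25; cross terms: (-3*-8 - 15*25)=-351, (15*-15 - 32*-8)=31, (32*25 - 9*-15)=935, (9*25 - -3*25)=300; twice the area = |915| = 915; area = 915/2; boundary points = 3 + 1 + 1 + 12 = 17; strictly interior points = area - boundary/2 + 1 = 450; answer 450
Stage 3: Y2 = 450; d = 8017; 8017 is prime, so its only divisors are 1 and 8017; sigma = 1 + 8017 = 8018; answer 8018
Stage 4: Y3 = 8018; c = -11; T(2) = 3*(16) - 1*(-11) = 59; iterating: T(2)=59, T(3)=161, T(4)=424, T(5)=1111, T(6)=2909, T(7)=7616, T(8)=19939, T(9)=52201, T(10)=136664, T(11)=357791, T(12)=936709, T(13)=2452336, T(14)=6420299, T(15)=16808561, T(16)=44005384, T(17)=115207591; answer 115207591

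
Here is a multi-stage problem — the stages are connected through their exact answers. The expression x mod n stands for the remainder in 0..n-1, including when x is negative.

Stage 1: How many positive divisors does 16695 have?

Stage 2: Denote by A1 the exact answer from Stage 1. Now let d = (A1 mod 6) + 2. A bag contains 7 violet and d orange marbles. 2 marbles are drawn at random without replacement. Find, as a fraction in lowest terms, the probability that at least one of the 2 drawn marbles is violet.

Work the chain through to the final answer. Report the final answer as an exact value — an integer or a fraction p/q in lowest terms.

Stage 1: 16695 = 3^2 * 5 * 7 * 53; number of divisors = (2+1) * (1+1) * (1+1) * (1+1) = 24; answer 24
Stage 2: A1 = 24; d = 2; total draws C(9,2) = 36; complement C(2,2) = 1; favorable 36 - 1 = 35; P = 35/36; answer 35/36

35/36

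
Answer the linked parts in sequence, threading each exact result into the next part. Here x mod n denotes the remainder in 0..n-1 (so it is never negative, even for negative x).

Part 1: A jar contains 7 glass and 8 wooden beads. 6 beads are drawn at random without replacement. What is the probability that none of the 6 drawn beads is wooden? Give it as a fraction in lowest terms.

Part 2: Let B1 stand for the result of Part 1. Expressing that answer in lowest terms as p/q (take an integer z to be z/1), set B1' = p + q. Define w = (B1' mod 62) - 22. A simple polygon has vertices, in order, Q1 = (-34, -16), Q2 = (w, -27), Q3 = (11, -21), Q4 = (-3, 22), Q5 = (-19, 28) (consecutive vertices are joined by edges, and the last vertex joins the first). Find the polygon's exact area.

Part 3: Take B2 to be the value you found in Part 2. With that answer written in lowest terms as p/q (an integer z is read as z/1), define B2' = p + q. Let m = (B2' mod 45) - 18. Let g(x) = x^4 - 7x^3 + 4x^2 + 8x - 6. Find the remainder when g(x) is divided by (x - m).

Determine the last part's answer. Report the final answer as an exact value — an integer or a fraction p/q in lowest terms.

-116

Part 1: total draws C(15,6) = 5005; favorable C(7,6) = 7; P = 1/715; answer 1/715
Part 2: B1 = 1/715; threaded value p + q = 716; w = 12; cross terms: (-34*-27 - 12*-16)=1110, (12*-21 - 11*-27)=45, (11*22 - -3*-21)=179, (-3*28 - -19*22)=334, (-19*-16 - -34*28)=1256; twice the area = |2924| = 2924; area = 1462; answer 1462
Part 3: B2 = 1462; threaded value p + q = 1463; m = 5; remainder = value at the root: 1*(5)^4 - 7*(5)^3 + 4*(5)^2 + 8*(5)^1 - 6 = (625) + (-875) + (100) + (40) + (-6) = -116; answer -116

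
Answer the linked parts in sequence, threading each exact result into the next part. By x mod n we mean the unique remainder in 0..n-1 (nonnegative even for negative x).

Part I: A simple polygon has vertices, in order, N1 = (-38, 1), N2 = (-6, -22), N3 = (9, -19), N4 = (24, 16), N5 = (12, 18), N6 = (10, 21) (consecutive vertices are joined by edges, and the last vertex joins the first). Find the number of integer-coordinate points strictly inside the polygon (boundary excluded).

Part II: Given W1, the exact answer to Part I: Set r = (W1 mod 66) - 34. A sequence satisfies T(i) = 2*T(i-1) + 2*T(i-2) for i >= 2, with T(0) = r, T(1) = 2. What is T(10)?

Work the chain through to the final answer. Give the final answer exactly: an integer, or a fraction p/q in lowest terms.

Part I: cross terms: (-38*-22 - -6*1)=842, (-6*-19 - 9*-22)=312, (9*16 - 24*-19)=600, (24*18 - 12*16)=240, (12*21 - 10*18)=72, (10*1 - -38*21)=808; twice the area = |2874| = 2874; area = 1437; boundary points = 1 + 3 + 5 + 2 + 1 + 4 = 16; strictly interior points = area - boundary/2 + 1 = 1430; answer 1430
Part II: W1 = 1430; r = 10; T(2) = 2*(2) + 2*(10) = 24; iterating: T(2)=24, T(3)=52, T(4)=152, T(5)=408, T(6)=1120, T(7)=3056, T(8)=8352, T(9)=22816, T(10)=62336; answer 62336

62336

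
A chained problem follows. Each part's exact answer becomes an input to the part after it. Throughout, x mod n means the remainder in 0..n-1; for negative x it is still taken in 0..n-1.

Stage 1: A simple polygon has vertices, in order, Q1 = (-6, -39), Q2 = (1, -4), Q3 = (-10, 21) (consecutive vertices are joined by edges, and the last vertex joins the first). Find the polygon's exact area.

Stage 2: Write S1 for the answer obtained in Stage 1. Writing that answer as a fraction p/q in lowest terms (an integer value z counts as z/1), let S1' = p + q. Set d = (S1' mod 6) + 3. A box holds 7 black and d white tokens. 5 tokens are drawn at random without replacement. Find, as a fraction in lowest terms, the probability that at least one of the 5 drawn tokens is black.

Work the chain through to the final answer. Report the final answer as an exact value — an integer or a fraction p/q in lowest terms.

421/429

Stage 1: cross terms: (-6*-4 - 1*-39)=63, (1*21 - -10*-4)=-19, (-10*-39 - -6*21)=516; twice the area = |560| = 560; area = 280; answer 280
Stage 2: S1 = 280; threaded value p + q = 281; d = 8; total draws C(15,5) = 3003; complement C(8,5) = 56; favorable 3003 - 56 = 2947; P = 421/429; answer 421/429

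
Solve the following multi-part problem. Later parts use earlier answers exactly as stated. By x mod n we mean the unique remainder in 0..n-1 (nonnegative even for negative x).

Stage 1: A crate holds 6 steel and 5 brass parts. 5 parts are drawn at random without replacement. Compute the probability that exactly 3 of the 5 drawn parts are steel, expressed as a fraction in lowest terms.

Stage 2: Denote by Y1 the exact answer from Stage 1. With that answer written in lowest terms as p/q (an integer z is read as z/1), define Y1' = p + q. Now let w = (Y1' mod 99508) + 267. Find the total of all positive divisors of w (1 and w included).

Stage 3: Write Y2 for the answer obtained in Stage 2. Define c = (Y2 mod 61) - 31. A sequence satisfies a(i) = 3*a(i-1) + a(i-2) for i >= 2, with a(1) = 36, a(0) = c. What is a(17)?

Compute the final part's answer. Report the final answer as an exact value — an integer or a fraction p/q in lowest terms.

Stage 1: total draws C(11,5) = 462; favorable C(6,3)*C(5,2) = 200; P = 100/231; answer 100/231
Stage 2: Y1 = 100/231; threaded value p + q = 331; w = 598; 598 = 2 * 13 * 23; sigma = (1 + 2) * (1 + 13) * (1 + 23) = 3 * 14 * 24 = 1008; answer 1008
Stage 3: Y2 = 1008; c = 1; a(2) = 3*(36) + 1*(1) = 109; iterating: a(2)=109, a(3)=363, a(4)=1198, a(5)=3957, a(6)=13069, a(7)=43164, a(8)=142561, a(9)=470847, a(10)=1555102, a(11)=5136153, a(12)=16963561, a(13)=56026836, a(14)=185044069, a(15)=611159043, a(16)=2018521198, a(17)=6666722637; answer 6666722637

6666722637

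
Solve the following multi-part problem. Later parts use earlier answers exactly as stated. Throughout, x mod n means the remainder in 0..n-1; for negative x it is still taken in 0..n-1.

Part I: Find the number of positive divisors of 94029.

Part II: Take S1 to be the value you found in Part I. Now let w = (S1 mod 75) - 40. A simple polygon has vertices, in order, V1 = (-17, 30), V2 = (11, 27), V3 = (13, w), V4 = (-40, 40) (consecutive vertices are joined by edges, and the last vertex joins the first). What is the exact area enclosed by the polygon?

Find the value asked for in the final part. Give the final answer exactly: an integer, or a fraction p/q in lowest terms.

Part I: 94029 = 3 * 13 * 2411; number of divisors = (1+1) * (1+1) * (1+1) = 8; answer 8
Part II: S1 = 8; w = -32; cross terms: (-17*27 - 11*30)=-789, (11*-32 - 13*27)=-703, (13*40 - -40*-32)=-760, (-40*30 - -17*40)=-520; twice the area = |-2772| = 2772; area = 1386; answer 1386

1386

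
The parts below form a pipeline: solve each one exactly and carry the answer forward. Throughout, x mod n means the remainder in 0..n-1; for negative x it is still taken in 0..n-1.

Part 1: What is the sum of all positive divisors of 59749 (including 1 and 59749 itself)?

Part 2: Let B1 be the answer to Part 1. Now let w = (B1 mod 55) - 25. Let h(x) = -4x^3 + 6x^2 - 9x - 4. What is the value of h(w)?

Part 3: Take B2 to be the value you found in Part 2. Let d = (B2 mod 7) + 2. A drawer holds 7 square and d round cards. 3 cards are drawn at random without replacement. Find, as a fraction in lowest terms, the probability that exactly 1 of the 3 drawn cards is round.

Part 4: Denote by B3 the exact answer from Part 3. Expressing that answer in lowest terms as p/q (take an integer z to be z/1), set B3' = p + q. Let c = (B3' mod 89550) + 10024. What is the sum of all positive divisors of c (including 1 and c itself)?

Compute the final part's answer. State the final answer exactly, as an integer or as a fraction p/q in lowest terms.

10560

Part 1: 59749 = 149 * 401; sigma = (1 + 149) * (1 + 401) = 150 * 402 = 60300; answer 60300
Part 2: B1 = 60300; w = -5; -4*(-5)^3 + 6*(-5)^2 - 9*(-5)^1 - 4 = (500) + (150) + (45) + (-4) = 691; answer 691
Part 3: B2 = 691; d = 7; total draws C(14,3) = 364; favorable C(7,1)*C(7,2) = 147; P = 21/52; answer 21/52
Part 4: B3 = 21/52; threaded value p + q = 73; c = 10097; 10097 = 23 * 439; sigma = (1 + 23) * (1 + 439) = 24 * 440 = 10560; answer 10560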